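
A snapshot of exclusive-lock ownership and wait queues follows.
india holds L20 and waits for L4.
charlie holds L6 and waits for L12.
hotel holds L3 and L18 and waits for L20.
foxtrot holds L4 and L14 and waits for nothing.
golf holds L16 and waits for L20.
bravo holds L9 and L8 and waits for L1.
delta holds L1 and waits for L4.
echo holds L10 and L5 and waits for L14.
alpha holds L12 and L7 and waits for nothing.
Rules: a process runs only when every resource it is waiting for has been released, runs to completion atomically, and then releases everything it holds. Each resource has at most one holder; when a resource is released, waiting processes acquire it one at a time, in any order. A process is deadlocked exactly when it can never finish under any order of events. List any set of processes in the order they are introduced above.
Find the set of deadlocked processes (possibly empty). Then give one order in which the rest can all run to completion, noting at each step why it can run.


Nothing here is deadlocked.
Key observation: the wait relation is loop-free; peeling off processes with no waits unwinds the whole state.
A valid finishing order for the others: foxtrot, alpha, charlie, delta, bravo, echo, india, golf, hotel.
Verifying each step:
  foxtrot: no waits; runs immediately, freeing L4 and L14
  alpha: no waits; runs immediately, freeing L12 and L7
  run charlie (all its waits — L12 — are resolved); releases L6
  run delta (all its waits — L4 — are resolved); releases L1
  run bravo (all its waits — L1 — are resolved); releases L9 and L8
  run echo (all its waits — L14 — are resolved); releases L10 and L5
  run india (all its waits — L4 — are resolved); releases L20
  run golf (all its waits — L20 — are resolved); releases L16
  run hotel (all its waits — L20 — are resolved); releases L3 and L18


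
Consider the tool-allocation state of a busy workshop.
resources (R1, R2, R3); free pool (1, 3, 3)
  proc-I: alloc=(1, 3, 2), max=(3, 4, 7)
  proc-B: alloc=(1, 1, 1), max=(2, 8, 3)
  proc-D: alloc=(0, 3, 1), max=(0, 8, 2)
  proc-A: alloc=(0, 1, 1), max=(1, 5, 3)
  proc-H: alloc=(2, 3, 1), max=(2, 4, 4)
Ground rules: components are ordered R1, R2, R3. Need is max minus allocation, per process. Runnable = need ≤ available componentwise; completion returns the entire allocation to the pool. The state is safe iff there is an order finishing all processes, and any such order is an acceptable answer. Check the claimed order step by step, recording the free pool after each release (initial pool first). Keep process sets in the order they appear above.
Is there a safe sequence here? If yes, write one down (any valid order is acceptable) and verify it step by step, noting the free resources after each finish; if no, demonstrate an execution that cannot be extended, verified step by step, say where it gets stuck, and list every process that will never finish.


SAFE, for example via the order proc-H, proc-A, proc-I, proc-B, proc-D.
Key observation: proc-H is the earliest step where a requested resource binds exactly: need (0, 1, 3), pool (1, 3, 3) at its turn.
Walking it through:
  pool = (1, 3, 3)
  proc-H: need (0, 1, 3) fits (1, 3, 3); releases (2, 3, 1), pool now (3, 6, 4)
  proc-A: need (1, 4, 2) fits (3, 6, 4); releases (0, 1, 1), pool now (3, 7, 5)
  proc-I: need (2, 1, 5) fits (3, 7, 5); releases (1, 3, 2), pool now (4, 10, 7)
  proc-B: need (1, 7, 2) fits (4, 10, 7); releases (1, 1, 1), pool now (5, 11, 8)
  proc-D: need (0, 5, 1) fits (5, 11, 8); releases (0, 3, 1), pool now (5, 14, 9)


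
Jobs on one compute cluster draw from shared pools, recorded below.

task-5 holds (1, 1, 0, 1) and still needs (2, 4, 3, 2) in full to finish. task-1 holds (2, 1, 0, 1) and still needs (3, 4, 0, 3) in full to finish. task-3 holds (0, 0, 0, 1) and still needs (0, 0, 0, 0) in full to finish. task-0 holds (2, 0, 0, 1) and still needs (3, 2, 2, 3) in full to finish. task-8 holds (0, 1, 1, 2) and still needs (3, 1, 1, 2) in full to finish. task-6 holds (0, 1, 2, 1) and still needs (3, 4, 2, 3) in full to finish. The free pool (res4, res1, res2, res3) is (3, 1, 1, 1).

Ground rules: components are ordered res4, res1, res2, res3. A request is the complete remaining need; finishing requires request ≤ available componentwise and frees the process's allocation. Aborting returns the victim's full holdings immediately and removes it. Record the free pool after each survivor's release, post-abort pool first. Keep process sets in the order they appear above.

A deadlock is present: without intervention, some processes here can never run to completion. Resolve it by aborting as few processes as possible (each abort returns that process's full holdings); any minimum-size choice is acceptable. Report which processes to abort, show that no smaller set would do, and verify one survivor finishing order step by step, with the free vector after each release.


Abort task-5 and task-6.
Key observation: the deadlocked task-1 becomes finishable only because task-5 and task-6 released (1, 2, 2, 2); it completes at step 4 below.
Why nothing smaller works — every single abort fails: task-5 alone leaves task-1 blocked (short on res1); task-1 alone leaves task-5 blocked (short on res1 and res2); task-3 alone leaves task-5 blocked (short on res1 and res2); task-0 alone leaves task-5 blocked (short on res1 and res2); task-8 alone leaves task-5 blocked (short on res1 and res2); task-6 alone leaves task-5 blocked (short on res1).
Survivors finish in the order: task-3, task-0, task-8, task-1. Check, step by step (pool after the aborts first):
  pool = (4, 3, 3, 3)
  task-3: need (0, 0, 0, 0) fits (4, 3, 3, 3); releases (0, 0, 0, 1), pool now (4, 3, 3, 4)
  task-0: need (3, 2, 2, 3) fits (4, 3, 3, 4); releases (2, 0, 0, 1), pool now (6, 3, 3, 5)
  task-8: need (3, 1, 1, 2) fits (6, 3, 3, 5); releases (0, 1, 1, 2), pool now (6, 4, 4, 7)
  task-1: need (3, 4, 0, 3) fits (6, 4, 4, 7); releases (2, 1, 0, 1), pool now (8, 5, 4, 8)


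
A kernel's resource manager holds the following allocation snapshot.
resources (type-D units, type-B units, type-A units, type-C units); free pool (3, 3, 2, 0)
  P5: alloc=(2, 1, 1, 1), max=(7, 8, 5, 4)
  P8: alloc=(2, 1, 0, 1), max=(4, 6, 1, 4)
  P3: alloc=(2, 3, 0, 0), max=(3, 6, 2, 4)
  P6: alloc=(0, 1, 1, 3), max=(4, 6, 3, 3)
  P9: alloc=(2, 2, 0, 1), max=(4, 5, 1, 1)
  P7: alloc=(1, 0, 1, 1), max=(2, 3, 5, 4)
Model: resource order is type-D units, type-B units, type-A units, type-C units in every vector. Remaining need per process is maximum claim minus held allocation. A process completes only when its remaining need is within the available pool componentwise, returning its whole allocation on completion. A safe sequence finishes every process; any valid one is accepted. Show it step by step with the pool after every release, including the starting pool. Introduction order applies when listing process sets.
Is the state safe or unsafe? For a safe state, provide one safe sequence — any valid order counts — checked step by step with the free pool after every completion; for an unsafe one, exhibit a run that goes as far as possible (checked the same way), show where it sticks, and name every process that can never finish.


The state is UNSAFE.
Key observation: after P9, P6, P3, P8 complete, (9, 10, 3, 5) is the best the pool ever gets, yet each leftover process wants more type-A units.
The run P9, P6, P3, P8 cannot be extended any further. Walking it through:
  pool = (3, 3, 2, 0)
  run P9 (needs (2, 3, 1, 0), free (3, 3, 2, 0)); after release of (2, 2, 0, 1) the pool is (5, 5, 2, 1)
  run P6 (needs (4, 5, 2, 0), free (5, 5, 2, 1)); after release of (0, 1, 1, 3) the pool is (5, 6, 3, 4)
  run P3 (needs (1, 3, 2, 4), free (5, 6, 3, 4)); after release of (2, 3, 0, 0) the pool is (7, 9, 3, 4)
  run P8 (needs (2, 5, 1, 3), free (7, 9, 3, 4)); after release of (2, 1, 0, 1) the pool is (9, 10, 3, 5)
  blocked: P5 wants (5, 7, 4, 3), pool (9, 10, 3, 5) — not enough type-A units
  blocked: P7 wants (1, 3, 4, 3), pool (9, 10, 3, 5) — not enough type-A units
Permanently blocked: P5 and P7.


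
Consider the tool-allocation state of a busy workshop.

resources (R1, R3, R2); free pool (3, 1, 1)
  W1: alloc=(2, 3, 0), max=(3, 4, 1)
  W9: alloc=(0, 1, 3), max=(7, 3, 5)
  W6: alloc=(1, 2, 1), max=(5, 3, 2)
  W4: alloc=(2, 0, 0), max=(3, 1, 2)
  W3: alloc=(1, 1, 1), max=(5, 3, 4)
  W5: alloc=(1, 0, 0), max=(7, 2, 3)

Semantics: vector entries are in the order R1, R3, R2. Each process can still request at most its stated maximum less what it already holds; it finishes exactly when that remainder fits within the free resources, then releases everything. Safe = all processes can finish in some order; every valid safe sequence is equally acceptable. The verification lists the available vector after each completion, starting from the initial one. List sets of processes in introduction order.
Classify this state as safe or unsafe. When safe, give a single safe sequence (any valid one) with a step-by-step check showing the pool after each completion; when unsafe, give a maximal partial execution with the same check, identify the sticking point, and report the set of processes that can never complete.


SAFE, for example via the order W1, W6, W4, W9, W3, W5.
Key observation: the order's first zero-slack moment is W1 ((1, 1, 1) needed, (3, 1, 1) free — a requested resource with nothing to spare).
Step-by-step check:
  pool = (3, 1, 1)
  W1: need (1, 1, 1) fits (3, 1, 1); releases (2, 3, 0), pool now (5, 4, 1)
  W6: need (4, 1, 1) fits (5, 4, 1); releases (1, 2, 1), pool now (6, 6, 2)
  W4: need (1, 1, 2) fits (6, 6, 2); releases (2, 0, 0), pool now (8, 6, 2)
  W9: need (7, 2, 2) fits (8, 6, 2); releases (0, 1, 3), pool now (8, 7, 5)
  W3: need (4, 2, 3) fits (8, 7, 5); releases (1, 1, 1), pool now (9, 8, 6)
  W5: need (6, 2, 3) fits (9, 8, 6); releases (1, 0, 0), pool now (10, 8, 6)


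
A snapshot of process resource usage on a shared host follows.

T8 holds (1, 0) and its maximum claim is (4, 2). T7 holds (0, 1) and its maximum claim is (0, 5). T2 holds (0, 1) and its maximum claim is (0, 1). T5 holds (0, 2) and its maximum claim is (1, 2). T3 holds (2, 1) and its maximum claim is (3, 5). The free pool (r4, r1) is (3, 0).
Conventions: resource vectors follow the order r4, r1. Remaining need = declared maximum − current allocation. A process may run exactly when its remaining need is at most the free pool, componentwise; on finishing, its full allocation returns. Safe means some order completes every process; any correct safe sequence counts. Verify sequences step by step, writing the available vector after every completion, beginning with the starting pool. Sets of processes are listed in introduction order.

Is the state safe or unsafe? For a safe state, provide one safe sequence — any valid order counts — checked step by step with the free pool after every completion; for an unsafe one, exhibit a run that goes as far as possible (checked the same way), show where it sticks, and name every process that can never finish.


UNSAFE.
Key observation: even finishing T5, T2, T8 leaves just (4, 3) free — too little r1 for any of the remaining processes.
The run T5, T2, T8 cannot be extended any further. Walking it through:
  pool = (3, 0)
  T5 needs (1, 0) <= (3, 0) -> finishes; pool += (0, 2) = (3, 2)
  T2 needs (0, 0) <= (3, 2) -> finishes; pool += (0, 1) = (3, 3)
  T8 needs (3, 2) <= (3, 3) -> finishes; pool += (1, 0) = (4, 3)
  T7 cannot run: need (0, 4) vs free (4, 3) (insufficient r1)
  T3 cannot run: need (1, 4) vs free (4, 3) (insufficient r1)
Processes that can never finish: T7 and T3.


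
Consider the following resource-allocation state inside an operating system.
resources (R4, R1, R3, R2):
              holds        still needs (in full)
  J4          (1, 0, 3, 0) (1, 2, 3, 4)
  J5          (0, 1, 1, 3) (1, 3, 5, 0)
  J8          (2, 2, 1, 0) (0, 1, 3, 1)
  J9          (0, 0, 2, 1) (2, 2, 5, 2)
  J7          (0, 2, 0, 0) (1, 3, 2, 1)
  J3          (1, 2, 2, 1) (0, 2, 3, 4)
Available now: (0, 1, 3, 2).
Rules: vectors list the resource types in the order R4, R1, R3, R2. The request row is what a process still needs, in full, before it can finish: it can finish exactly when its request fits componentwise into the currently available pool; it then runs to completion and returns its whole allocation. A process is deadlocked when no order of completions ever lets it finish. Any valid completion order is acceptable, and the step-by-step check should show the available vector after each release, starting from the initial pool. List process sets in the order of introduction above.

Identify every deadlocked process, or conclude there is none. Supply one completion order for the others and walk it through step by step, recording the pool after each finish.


Deadlocked set: J4, J5, J9 and J3.
Key observation: after J8, J7 the pool peaks at (2, 5, 4, 2), and each blocked process is short somewhere: J4 on R2; J5 on R3; J9 on R3; J3 on R2.
One completion order for the rest: J8, J7. Walking it through:
  pool = (0, 1, 3, 2)
  J8 needs (0, 1, 3, 1) <= (0, 1, 3, 2) -> finishes; pool += (2, 2, 1, 0) = (2, 3, 4, 2)
  J7 needs (1, 3, 2, 1) <= (2, 3, 4, 2) -> finishes; pool += (0, 2, 0, 0) = (2, 5, 4, 2)
The blocked processes can never fit:
  J4 still needs (1, 2, 3, 4) but only (2, 5, 4, 2) is free — short on R2
  J5 still needs (1, 3, 5, 0) but only (2, 5, 4, 2) is free — short on R3
  J9 still needs (2, 2, 5, 2) but only (2, 5, 4, 2) is free — short on R3
  J3 still needs (0, 2, 3, 4) but only (2, 5, 4, 2) is free — short on R2


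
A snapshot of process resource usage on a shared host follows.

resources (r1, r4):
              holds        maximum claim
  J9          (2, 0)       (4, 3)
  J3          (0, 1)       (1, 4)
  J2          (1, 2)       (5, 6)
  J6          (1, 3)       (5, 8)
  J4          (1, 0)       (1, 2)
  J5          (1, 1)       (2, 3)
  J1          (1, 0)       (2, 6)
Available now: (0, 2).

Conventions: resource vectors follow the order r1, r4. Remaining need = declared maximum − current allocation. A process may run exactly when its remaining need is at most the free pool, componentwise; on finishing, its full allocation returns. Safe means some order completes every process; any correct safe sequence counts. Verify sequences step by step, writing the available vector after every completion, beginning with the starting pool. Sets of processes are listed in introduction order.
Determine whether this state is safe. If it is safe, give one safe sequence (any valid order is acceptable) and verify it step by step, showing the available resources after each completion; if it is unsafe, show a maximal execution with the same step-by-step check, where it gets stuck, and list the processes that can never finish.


The state is SAFE; one workable sequence: J4, J5, J9, J3, J2, J6, J1.
Key observation: reading the order forward, J4 is the first process whose need (0, 2) meets the free pool (0, 2) exactly on a resource it requests.
Walking it through:
  pool = (0, 2)
  J4 needs (0, 2) <= (0, 2) -> finishes; pool += (1, 0) = (1, 2)
  J5 needs (1, 2) <= (1, 2) -> finishes; pool += (1, 1) = (2, 3)
  J9 needs (2, 3) <= (2, 3) -> finishes; pool += (2, 0) = (4, 3)
  J3 needs (1, 3) <= (4, 3) -> finishes; pool += (0, 1) = (4, 4)
  J2 needs (4, 4) <= (4, 4) -> finishes; pool += (1, 2) = (5, 6)
  J6 needs (4, 5) <= (5, 6) -> finishes; pool += (1, 3) = (6, 9)
  J1 needs (1, 6) <= (6, 9) -> finishes; pool += (1, 0) = (7, 9)


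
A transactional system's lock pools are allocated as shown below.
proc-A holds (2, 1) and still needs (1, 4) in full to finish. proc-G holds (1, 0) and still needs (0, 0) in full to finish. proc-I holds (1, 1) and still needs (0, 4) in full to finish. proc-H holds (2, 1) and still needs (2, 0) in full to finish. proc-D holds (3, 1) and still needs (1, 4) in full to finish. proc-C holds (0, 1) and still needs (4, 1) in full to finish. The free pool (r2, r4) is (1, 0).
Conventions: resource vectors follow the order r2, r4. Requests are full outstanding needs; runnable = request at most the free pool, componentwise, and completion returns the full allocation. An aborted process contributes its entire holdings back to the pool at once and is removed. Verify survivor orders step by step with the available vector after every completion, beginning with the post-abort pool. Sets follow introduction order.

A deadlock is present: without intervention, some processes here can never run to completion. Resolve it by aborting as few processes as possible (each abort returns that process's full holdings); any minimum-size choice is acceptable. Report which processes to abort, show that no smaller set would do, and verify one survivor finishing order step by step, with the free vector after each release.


Abort proc-A and proc-I.
Key observation: the deadlocked proc-D becomes finishable only because proc-A and proc-I released (3, 2); it completes at step 4 below.
No one abort is enough; case by case: proc-A alone leaves proc-I blocked (short on r4); proc-G alone leaves proc-A blocked (short on r4); proc-I alone leaves proc-A blocked (short on r4); proc-H alone leaves proc-A blocked (short on r4); proc-D alone leaves proc-A blocked (short on r4); proc-C alone leaves proc-A blocked (short on r4).
Survivors finish in the order: proc-C, proc-H, proc-G, proc-D. Verifying each step (pool after the aborts first):
  pool = (4, 2)
  proc-C needs (4, 1) <= (4, 2) -> finishes; pool += (0, 1) = (4, 3)
  proc-H needs (2, 0) <= (4, 3) -> finishes; pool += (2, 1) = (6, 4)
  proc-G needs (0, 0) <= (6, 4) -> finishes; pool += (1, 0) = (7, 4)
  proc-D needs (1, 4) <= (7, 4) -> finishes; pool += (3, 1) = (10, 5)


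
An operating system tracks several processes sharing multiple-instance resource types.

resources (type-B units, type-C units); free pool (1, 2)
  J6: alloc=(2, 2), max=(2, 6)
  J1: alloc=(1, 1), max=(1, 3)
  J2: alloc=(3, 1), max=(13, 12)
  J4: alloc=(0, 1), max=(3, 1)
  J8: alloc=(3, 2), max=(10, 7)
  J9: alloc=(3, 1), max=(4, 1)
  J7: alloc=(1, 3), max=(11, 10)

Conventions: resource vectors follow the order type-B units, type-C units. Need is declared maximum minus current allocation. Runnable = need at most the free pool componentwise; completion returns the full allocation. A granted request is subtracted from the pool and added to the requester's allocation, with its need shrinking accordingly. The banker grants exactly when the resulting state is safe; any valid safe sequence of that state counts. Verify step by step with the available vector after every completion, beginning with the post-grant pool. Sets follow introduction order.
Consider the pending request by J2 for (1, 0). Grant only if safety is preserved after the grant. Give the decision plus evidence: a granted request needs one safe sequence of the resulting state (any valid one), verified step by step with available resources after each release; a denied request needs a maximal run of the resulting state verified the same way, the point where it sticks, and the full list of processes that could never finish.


DENY. Granting would leave the state unsafe.
Key observation: type-B units is the bottleneck — with J1, J9, J6, J4 done the pool holds (6, 7), short of every remaining need.
After a pretend grant, a maximal execution: J1, J9, J6, J4 — then nothing else fits. Verifying each step:
  pool = (0, 2)
  run J1 (needs (0, 2), free (0, 2)); after release of (1, 1) the pool is (1, 3)
  run J9 (needs (1, 0), free (1, 3)); after release of (3, 1) the pool is (4, 4)
  run J6 (needs (0, 4), free (4, 4)); after release of (2, 2) the pool is (6, 6)
  run J4 (needs (3, 0), free (6, 6)); after release of (0, 1) the pool is (6, 7)
  J2 cannot run: need (9, 11) vs free (6, 7) (insufficient type-B units and type-C units)
  J8 cannot run: need (7, 5) vs free (6, 7) (insufficient type-B units)
  J7 cannot run: need (10, 7) vs free (6, 7) (insufficient type-B units)
Had the request been granted, J2, J8 and J7 could never finish.


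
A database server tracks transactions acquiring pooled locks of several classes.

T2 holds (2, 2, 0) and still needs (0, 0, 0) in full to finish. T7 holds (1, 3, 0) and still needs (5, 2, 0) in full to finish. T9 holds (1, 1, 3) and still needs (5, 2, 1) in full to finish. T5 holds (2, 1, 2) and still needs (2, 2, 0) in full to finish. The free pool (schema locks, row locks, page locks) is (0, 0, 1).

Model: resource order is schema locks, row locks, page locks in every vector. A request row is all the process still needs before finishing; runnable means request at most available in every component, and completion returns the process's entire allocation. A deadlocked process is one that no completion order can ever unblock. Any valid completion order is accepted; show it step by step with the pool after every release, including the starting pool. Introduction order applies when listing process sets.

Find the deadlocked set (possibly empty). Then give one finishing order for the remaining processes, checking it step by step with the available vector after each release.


Deadlocked set: T7 and T9.
Key observation: T2, T5 can finish, but then (4, 3, 3) is all there is, and the blocked group's schema locks demands exceed it.
A valid finishing order for the others: T2, T5. Step-by-step check:
  pool = (0, 0, 1)
  T2 needs (0, 0, 0) <= (0, 0, 1) -> finishes; pool += (2, 2, 0) = (2, 2, 1)
  T5 needs (2, 2, 0) <= (2, 2, 1) -> finishes; pool += (2, 1, 2) = (4, 3, 3)
The blocked processes can never fit:
  T7 cannot run: need (5, 2, 0) vs free (4, 3, 3) (insufficient schema locks)
  T9 cannot run: need (5, 2, 1) vs free (4, 3, 3) (insufficient schema locks)


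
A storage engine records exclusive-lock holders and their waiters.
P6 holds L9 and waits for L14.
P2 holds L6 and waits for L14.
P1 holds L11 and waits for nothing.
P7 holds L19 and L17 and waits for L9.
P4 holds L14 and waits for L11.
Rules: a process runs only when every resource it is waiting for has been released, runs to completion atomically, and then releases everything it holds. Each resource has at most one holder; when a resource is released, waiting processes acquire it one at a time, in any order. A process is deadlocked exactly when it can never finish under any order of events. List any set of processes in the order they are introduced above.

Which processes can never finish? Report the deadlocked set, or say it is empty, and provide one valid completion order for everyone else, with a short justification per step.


The deadlocked set is empty.
Key observation: the wait graph is acyclic; completion cascades from the unblocked processes through everyone else.
The rest can finish in the order P1, P4, P6, P2, P7.
Step-by-step check:
  P1 waits on nothing -> runs at once and releases L11
  P4 waits on L11 — all released -> runs and releases L14
  P6 waits on L14 — all released -> runs and releases L9
  P2 waits on L14 — all released -> runs and releases L6
  P7 waits on L9 — all released -> runs and releases L19 and L17


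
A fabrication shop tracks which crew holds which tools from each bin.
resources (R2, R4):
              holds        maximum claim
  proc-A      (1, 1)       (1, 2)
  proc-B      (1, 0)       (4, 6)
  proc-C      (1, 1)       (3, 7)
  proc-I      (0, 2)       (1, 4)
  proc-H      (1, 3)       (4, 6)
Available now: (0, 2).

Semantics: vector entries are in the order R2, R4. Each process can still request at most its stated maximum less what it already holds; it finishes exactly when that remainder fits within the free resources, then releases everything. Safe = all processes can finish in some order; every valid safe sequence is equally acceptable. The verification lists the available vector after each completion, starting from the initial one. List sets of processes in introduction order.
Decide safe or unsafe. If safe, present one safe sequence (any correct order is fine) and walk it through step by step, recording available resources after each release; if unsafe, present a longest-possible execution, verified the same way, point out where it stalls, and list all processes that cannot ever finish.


The state is UNSAFE.
Key observation: the wall is R2: completing proc-A, proc-I brings the pool only to (1, 5), and all the rest need more.
Going as far as possible: proc-A, proc-I; after that, nothing fits. Walking it through:
  pool = (0, 2)
  proc-A: need (0, 1) fits (0, 2); releases (1, 1), pool now (1, 3)
  proc-I: need (1, 2) fits (1, 3); releases (0, 2), pool now (1, 5)
  blocked: proc-B wants (3, 6), pool (1, 5) — not enough R2 and R4
  blocked: proc-C wants (2, 6), pool (1, 5) — not enough R2 and R4
  blocked: proc-H wants (3, 3), pool (1, 5) — not enough R2
Processes that can never finish: proc-B, proc-C and proc-H.


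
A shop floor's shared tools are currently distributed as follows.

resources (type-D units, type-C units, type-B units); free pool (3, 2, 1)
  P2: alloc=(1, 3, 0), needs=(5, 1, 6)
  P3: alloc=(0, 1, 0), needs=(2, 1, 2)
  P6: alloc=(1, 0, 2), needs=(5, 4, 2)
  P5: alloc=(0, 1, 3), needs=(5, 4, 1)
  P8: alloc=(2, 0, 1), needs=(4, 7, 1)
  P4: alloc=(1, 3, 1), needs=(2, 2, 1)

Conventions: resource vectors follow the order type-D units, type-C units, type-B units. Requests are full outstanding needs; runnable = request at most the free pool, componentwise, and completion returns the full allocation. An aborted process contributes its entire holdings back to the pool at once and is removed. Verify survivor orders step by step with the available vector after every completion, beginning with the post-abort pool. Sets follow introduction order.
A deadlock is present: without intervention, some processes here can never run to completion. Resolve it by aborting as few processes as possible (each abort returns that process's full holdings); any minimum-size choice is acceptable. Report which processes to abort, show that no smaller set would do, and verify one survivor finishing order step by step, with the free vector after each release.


The answer: abort P5.
Key observation: P8 was stuck for good until P5 gave back (0, 1, 3); in the order shown it finishes at step 3.
No smaller set exists: with zero aborts the deadlock remains.
One survivor order: P4, P3, P8, P2, P6. Verifying each step (post-abort pool first):
  pool = (3, 3, 4)
  run P4 (needs (2, 2, 1), free (3, 3, 4)); after release of (1, 3, 1) the pool is (4, 6, 5)
  run P3 (needs (2, 1, 2), free (4, 6, 5)); after release of (0, 1, 0) the pool is (4, 7, 5)
  run P8 (needs (4, 7, 1), free (4, 7, 5)); after release of (2, 0, 1) the pool is (6, 7, 6)
  run P2 (needs (5, 1, 6), free (6, 7, 6)); after release of (1, 3, 0) the pool is (7, 10, 6)
  run P6 (needs (5, 4, 2), free (7, 10, 6)); after release of (1, 0, 2) the pool is (8, 10, 8)


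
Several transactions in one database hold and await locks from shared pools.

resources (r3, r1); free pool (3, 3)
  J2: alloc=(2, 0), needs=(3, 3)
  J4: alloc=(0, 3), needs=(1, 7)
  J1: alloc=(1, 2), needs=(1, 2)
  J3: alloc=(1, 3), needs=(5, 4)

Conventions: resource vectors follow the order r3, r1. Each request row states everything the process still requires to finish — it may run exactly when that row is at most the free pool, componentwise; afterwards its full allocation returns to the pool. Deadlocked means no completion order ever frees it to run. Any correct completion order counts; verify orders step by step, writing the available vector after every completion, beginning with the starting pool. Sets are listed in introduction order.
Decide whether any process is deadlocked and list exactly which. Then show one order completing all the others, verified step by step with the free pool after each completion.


No process is deadlocked.
Key observation: beginning at J2, releases accumulate fast enough that every process eventually fits.
A valid finishing order for the others: J2, J1, J3, J4. Walking it through:
  pool = (3, 3)
  J2 needs (3, 3) <= (3, 3) -> finishes; pool += (2, 0) = (5, 3)
  J1 needs (1, 2) <= (5, 3) -> finishes; pool += (1, 2) = (6, 5)
  J3 needs (5, 4) <= (6, 5) -> finishes; pool += (1, 3) = (7, 8)
  J4 needs (1, 7) <= (7, 8) -> finishes; pool += (0, 3) = (7, 11)


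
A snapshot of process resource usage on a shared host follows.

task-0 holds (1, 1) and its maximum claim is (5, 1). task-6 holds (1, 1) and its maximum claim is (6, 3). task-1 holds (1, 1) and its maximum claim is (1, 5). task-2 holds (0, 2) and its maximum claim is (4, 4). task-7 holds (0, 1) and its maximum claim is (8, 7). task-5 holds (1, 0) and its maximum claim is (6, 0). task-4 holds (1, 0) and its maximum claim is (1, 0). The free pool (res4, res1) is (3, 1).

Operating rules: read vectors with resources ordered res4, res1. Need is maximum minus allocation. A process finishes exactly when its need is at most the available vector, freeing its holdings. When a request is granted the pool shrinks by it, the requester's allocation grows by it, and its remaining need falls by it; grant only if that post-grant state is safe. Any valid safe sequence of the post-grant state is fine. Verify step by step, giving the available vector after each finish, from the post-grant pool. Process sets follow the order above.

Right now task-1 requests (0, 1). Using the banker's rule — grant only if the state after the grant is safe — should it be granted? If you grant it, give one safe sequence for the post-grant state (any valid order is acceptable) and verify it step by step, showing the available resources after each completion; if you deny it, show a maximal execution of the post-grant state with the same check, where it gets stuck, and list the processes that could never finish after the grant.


DENY. Granting would leave the state unsafe.
Key observation: the wall is res1: completing task-4, task-0, task-5 brings the pool only to (6, 1), and all the rest need more.
On the post-grant state, task-4, task-0, task-5 is a maximal run — nothing extends it. Walking it through:
  pool = (3, 0)
  run task-4 (needs (0, 0), free (3, 0)); after release of (1, 0) the pool is (4, 0)
  run task-0 (needs (4, 0), free (4, 0)); after release of (1, 1) the pool is (5, 1)
  run task-5 (needs (5, 0), free (5, 1)); after release of (1, 0) the pool is (6, 1)
  blocked: task-6 wants (5, 2), pool (6, 1) — not enough res1
  blocked: task-1 wants (0, 3), pool (6, 1) — not enough res1
  blocked: task-2 wants (4, 2), pool (6, 1) — not enough res1
  blocked: task-7 wants (8, 6), pool (6, 1) — not enough res4 and res1
Had the request been granted, task-6, task-1, task-2 and task-7 could never finish.


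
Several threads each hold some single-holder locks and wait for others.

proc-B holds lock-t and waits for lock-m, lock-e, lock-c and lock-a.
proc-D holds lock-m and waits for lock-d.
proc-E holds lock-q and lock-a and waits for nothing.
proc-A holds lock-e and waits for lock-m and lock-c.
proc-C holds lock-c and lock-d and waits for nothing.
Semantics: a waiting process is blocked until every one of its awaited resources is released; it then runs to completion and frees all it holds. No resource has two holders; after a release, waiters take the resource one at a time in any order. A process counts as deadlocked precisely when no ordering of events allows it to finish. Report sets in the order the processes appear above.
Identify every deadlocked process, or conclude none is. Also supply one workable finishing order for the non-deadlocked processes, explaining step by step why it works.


The deadlocked set is empty.
Key observation: although several processes wait, no cycle exists — each chain bottoms out at a free runner.
The rest can finish in the order proc-C, proc-D, proc-E, proc-A, proc-B.
Verifying each step:
  run proc-C (it waits on nothing); releases lock-c and lock-d
  run proc-D (all its waits — lock-d — are resolved); releases lock-m
  run proc-E (it waits on nothing); releases lock-q and lock-a
  run proc-A (all its waits — lock-m and lock-c — are resolved); releases lock-e
  run proc-B (all its waits — lock-m, lock-e, lock-c and lock-a — are resolved); releases lock-t


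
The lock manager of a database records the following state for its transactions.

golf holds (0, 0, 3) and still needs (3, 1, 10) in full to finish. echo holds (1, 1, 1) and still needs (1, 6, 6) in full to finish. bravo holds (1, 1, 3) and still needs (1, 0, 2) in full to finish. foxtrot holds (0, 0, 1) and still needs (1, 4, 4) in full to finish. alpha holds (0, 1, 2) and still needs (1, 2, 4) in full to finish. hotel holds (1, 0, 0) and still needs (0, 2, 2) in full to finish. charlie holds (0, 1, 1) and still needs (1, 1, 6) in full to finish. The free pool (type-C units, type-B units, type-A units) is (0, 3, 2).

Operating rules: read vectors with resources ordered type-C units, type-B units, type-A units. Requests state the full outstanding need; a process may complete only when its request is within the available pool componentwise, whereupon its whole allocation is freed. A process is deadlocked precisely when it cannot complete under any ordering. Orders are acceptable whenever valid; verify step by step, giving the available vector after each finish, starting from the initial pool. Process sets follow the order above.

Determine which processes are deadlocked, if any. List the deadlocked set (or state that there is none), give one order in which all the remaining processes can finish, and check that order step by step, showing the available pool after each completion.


No process is deadlocked.
Key observation: the pool covers hotel at once, and every later process fits after earlier releases.
The rest can finish in the order hotel, bravo, alpha, charlie, foxtrot, echo, golf. Step-by-step check:
  pool = (0, 3, 2)
  hotel: need (0, 2, 2) fits (0, 3, 2); releases (1, 0, 0), pool now (1, 3, 2)
  bravo: need (1, 0, 2) fits (1, 3, 2); releases (1, 1, 3), pool now (2, 4, 5)
  alpha: need (1, 2, 4) fits (2, 4, 5); releases (0, 1, 2), pool now (2, 5, 7)
  charlie: need (1, 1, 6) fits (2, 5, 7); releases (0, 1, 1), pool now (2, 6, 8)
  foxtrot: need (1, 4, 4) fits (2, 6, 8); releases (0, 0, 1), pool now (2, 6, 9)
  echo: need (1, 6, 6) fits (2, 6, 9); releases (1, 1, 1), pool now (3, 7, 10)
  golf: need (3, 1, 10) fits (3, 7, 10); releases (0, 0, 3), pool now (3, 7, 13)


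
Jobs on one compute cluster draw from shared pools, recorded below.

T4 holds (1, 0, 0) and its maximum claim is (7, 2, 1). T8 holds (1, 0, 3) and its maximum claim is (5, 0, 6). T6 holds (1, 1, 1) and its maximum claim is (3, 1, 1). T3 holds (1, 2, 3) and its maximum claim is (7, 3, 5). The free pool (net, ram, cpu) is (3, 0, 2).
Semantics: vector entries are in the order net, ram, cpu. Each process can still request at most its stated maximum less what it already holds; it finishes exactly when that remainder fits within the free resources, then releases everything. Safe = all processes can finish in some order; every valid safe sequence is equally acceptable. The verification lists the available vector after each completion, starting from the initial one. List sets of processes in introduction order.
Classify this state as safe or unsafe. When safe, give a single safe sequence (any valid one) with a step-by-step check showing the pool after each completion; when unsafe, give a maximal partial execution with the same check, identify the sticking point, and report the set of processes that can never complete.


The state is UNSAFE.
Key observation: after T6, T8 complete, (5, 1, 6) is the best the pool ever gets, yet each leftover process wants more net.
Going as far as possible: T6, T8; after that, nothing fits. Step-by-step check:
  pool = (3, 0, 2)
  run T6 (needs (2, 0, 0), free (3, 0, 2)); after release of (1, 1, 1) the pool is (4, 1, 3)
  run T8 (needs (4, 0, 3), free (4, 1, 3)); after release of (1, 0, 3) the pool is (5, 1, 6)
  blocked: T4 wants (6, 2, 1), pool (5, 1, 6) — not enough net and ram
  blocked: T3 wants (6, 1, 2), pool (5, 1, 6) — not enough net
Never able to finish: T4 and T3.


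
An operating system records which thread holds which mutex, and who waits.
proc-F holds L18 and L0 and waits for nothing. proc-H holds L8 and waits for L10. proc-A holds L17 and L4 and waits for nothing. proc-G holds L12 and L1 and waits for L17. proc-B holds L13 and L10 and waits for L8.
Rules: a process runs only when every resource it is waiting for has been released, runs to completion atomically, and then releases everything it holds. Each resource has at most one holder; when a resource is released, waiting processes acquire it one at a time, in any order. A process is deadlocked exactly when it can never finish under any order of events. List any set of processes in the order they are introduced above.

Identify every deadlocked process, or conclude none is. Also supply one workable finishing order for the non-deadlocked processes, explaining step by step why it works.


Deadlocked set: proc-H and proc-B.
Key observation: the cycle proc-H -> proc-B -> proc-H can never break — each member waits on the next; no other process is dragged down with it.
The rest can finish in the order proc-F, proc-A, proc-G.
Check, step by step:
  proc-F: no waits; runs immediately, freeing L18 and L0
  proc-A: no waits; runs immediately, freeing L17 and L4
  proc-G waits on L17 — all released -> runs and releases L12 and L1


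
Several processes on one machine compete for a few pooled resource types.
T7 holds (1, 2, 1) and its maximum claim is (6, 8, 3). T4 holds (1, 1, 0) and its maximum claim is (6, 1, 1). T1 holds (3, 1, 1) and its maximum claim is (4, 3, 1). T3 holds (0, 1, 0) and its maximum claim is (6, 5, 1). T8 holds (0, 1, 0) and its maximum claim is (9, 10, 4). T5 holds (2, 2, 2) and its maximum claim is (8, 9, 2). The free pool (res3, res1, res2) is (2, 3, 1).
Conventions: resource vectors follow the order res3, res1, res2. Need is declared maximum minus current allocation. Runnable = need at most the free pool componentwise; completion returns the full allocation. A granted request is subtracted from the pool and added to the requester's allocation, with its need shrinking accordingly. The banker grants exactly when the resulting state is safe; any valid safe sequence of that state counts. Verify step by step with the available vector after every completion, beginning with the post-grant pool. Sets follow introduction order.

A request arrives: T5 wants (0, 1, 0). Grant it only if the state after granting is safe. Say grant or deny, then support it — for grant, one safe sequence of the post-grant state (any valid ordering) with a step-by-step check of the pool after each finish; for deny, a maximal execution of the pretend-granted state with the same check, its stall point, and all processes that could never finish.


DENY. Granting would leave the state unsafe.
Key observation: after T1, T4, T3 complete, (6, 5, 2) is the best the pool ever gets, yet each leftover process wants more res1.
Pretend the grant happened; the run T1, T4, T3 goes as far as possible. Step-by-step check:
  pool = (2, 2, 1)
  T1 needs (1, 2, 0) <= (2, 2, 1) -> finishes; pool += (3, 1, 1) = (5, 3, 2)
  T4 needs (5, 0, 1) <= (5, 3, 2) -> finishes; pool += (1, 1, 0) = (6, 4, 2)
  T3 needs (6, 4, 1) <= (6, 4, 2) -> finishes; pool += (0, 1, 0) = (6, 5, 2)
  blocked: T7 wants (5, 6, 2), pool (6, 5, 2) — not enough res1
  blocked: T8 wants (9, 9, 4), pool (6, 5, 2) — not enough res3, res1 and res2
  blocked: T5 wants (6, 6, 0), pool (6, 5, 2) — not enough res1
Had the request been granted, T7, T8 and T5 could never finish.


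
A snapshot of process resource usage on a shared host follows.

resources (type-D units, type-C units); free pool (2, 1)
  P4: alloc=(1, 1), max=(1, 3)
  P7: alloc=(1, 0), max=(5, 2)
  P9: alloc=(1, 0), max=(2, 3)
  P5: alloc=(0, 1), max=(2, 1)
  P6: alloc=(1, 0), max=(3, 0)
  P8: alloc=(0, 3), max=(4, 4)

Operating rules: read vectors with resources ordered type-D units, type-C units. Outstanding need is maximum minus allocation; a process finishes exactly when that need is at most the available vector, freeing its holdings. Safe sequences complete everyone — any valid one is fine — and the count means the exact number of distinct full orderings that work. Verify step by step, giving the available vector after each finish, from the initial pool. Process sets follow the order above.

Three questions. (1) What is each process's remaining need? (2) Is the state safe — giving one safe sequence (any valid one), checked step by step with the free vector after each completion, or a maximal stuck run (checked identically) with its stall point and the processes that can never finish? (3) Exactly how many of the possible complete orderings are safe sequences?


(1) Outstanding need per process (order type-D units, type-C units):
  P4: (0, 2)
  P7: (4, 2)
  P9: (1, 3)
  P5: (2, 0)
  P6: (2, 0)
  P8: (4, 1)
(2) SAFE, for example via the order P5, P6, P4, P8, P7, P9.
Key observation: the order's first zero-slack moment is P5 ((2, 0) needed, (2, 1) free — a requested resource with nothing to spare).
Walking it through:
  pool = (2, 1)
  run P5 (needs (2, 0), free (2, 1)); after release of (0, 1) the pool is (2, 2)
  run P6 (needs (2, 0), free (2, 2)); after release of (1, 0) the pool is (3, 2)
  run P4 (needs (0, 2), free (3, 2)); after release of (1, 1) the pool is (4, 3)
  run P8 (needs (4, 1), free (4, 3)); after release of (0, 3) the pool is (4, 6)
  run P7 (needs (4, 2), free (4, 6)); after release of (1, 0) the pool is (5, 6)
  run P9 (needs (1, 3), free (5, 6)); after release of (1, 0) the pool is (6, 6)
(3) Exactly 24 of the possible complete orderings are safe sequences.
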